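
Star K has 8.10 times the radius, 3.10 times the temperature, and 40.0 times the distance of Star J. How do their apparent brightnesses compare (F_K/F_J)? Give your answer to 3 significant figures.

L_K/L_J = (R_K/R_J)²(T_K/T_J)⁴ = (8.10)² × (3.10)⁴ = 6059.
F_K/F_J = (L_K/L_J)/(d_K/d_J)² = 6059 / (40.0)² = 3.787.

3.79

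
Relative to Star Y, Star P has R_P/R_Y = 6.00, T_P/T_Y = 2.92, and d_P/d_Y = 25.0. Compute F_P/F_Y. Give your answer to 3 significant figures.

L_P/L_Y = (R_P/R_Y)²(T_P/T_Y)⁴ = (6.00)² × (2.92)⁴ = 2617.
F_P/F_Y = (L_P/L_Y)/(d_P/d_Y)² = 2617 / (25.0)² = 4.187.

4.19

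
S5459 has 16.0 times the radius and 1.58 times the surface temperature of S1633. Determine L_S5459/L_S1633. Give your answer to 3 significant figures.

1.60×10^3

From the Stefan–Boltzmann law, L ∝ R²T⁴, so
L_S5459/L_S1633 = (R_S5459/R_S1633)² (T_S5459/T_S1633)⁴ = (16.0)² × (1.58)⁴ = 256.0 × 6.232 = 1595.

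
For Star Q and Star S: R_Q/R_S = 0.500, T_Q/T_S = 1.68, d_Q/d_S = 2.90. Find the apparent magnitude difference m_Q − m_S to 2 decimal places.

L_Q/L_S = (0.500)²(1.68)⁴ = 1.991.
F_Q/F_S = (L_Q/L_S)/(d_Q/d_S)² = 1.991/8.410 = 0.2368.
m_Q − m_S = −2.5 log₁₀(0.2368) = 1.56.

1.56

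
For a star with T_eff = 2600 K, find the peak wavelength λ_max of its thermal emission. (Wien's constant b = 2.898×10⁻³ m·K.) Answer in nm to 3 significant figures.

1.11×10^3 nm

λ_max = b/T = 2.898×10⁻³ / 2600 = 1.11×10^-6 m = 1115 nm.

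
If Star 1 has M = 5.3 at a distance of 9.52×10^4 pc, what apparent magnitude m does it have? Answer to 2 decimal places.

m = M + 5 log₁₀(d/10 pc) = 5.3 + 5 log₁₀(9.52×10^4/10)
  = 5.3 + 5 × 3.979 = 5.3 + 19.89 = 25.19.

25.19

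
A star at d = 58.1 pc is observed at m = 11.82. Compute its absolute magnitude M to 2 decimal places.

8.00

M = m − 5 log₁₀(d/10 pc) = 11.82 − 5 log₁₀(58.1/10)
  = 11.82 − 5 × 0.764 = 11.82 − 3.82 = 8.00.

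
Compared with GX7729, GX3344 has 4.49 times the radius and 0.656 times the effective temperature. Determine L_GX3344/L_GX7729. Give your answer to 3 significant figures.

From the Stefan–Boltzmann law, L ∝ R²T⁴, so
L_GX3344/L_GX7729 = (R_GX3344/R_GX7729)² (T_GX3344/T_GX7729)⁴ = (4.49)² × (0.656)⁴ = 20.16 × 0.1852 = 3.733.

3.73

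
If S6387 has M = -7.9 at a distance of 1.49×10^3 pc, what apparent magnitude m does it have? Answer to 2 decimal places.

2.97

m = M + 5 log₁₀(d/10 pc) = -7.9 + 5 log₁₀(1.49×10^3/10)
  = -7.9 + 5 × 2.173 = -7.9 + 10.87 = 2.97.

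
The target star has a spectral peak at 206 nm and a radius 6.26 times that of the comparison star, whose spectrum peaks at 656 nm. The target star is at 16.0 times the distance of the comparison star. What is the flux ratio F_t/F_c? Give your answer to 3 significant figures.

15.7

Wien's law: T_t/T_c = λ_c/λ_t = 656/206 = 3.184.
L_t/L_c = (R_t/R_c)²(T_t/T_c)⁴ = (6.26)²(3.184)⁴ = 4030.
F_t/F_c = (L_t/L_c)/(d_t/d_c)² = 4030/(16.0)² = 15.74.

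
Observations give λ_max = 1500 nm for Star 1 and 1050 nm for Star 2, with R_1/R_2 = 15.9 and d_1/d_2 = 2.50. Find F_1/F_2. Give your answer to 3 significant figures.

Wien's law: T_1/T_2 = λ_2/λ_1 = 1050/1500 = 0.7000.
L_1/L_2 = (R_1/R_2)²(T_1/T_2)⁴ = (15.9)²(0.7000)⁴ = 60.70.
F_1/F_2 = (L_1/L_2)/(d_1/d_2)² = 60.70/(2.50)² = 9.712.

9.71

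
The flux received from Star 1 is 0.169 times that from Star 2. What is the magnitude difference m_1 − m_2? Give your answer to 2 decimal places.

m_1 − m_2 = −2.5 log₁₀(F_1/F_2) = −2.5 log₁₀(0.169) = −2.5 × (-0.772) = 1.930.

1.93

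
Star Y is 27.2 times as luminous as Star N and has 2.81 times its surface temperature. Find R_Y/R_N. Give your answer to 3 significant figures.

0.660

L ∝ R²T⁴ gives R ∝ √L / T², so
R_Y/R_N = √(27.2) / (2.81)² = 5.215 / 7.896 = 0.6605.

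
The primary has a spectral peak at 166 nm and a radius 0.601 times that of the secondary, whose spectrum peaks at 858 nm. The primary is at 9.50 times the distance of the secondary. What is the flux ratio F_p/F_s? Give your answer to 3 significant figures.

2.86

Wien's law: T_p/T_s = λ_s/λ_p = 858/166 = 5.169.
L_p/L_s = (R_p/R_s)²(T_p/T_s)⁴ = (0.601)²(5.169)⁴ = 257.8.
F_p/F_s = (L_p/L_s)/(d_p/d_s)² = 257.8/(9.50)² = 2.856.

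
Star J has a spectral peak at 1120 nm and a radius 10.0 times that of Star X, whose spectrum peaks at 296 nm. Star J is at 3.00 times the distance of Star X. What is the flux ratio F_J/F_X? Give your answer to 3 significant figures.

0.0542

Wien's law: T_J/T_X = λ_X/λ_J = 296/1120 = 0.2643.
L_J/L_X = (R_J/R_X)²(T_J/T_X)⁴ = (10.0)²(0.2643)⁴ = 0.4879.
F_J/F_X = (L_J/L_X)/(d_J/d_X)² = 0.4879/(3.00)² = 0.05421.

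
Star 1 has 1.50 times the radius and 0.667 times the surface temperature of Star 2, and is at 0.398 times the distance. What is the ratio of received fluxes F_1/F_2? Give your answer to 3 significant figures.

2.81

L_1/L_2 = (R_1/R_2)²(T_1/T_2)⁴ = (1.50)² × (0.667)⁴ = 0.4453.
F_1/F_2 = (L_1/L_2)/(d_1/d_2)² = 0.4453 / (0.398)² = 2.811.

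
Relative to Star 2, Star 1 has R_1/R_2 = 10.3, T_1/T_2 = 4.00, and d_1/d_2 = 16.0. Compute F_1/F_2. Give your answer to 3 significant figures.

106

L_1/L_2 = (R_1/R_2)²(T_1/T_2)⁴ = (10.3)² × (4.00)⁴ = 2.716×10^4.
F_1/F_2 = (L_1/L_2)/(d_1/d_2)² = 2.716×10^4 / (16.0)² = 106.1.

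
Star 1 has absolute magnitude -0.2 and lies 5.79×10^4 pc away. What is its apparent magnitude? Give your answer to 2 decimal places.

18.61

m = M + 5 log₁₀(d/10 pc) = -0.2 + 5 log₁₀(5.79×10^4/10)
  = -0.2 + 5 × 3.763 = -0.2 + 18.81 = 18.61.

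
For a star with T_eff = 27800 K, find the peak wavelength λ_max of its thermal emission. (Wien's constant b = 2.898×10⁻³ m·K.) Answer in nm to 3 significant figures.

λ_max = b/T = 2.898×10⁻³ / 27800 = 1.04×10^-7 m = 104.2 nm.

104 nm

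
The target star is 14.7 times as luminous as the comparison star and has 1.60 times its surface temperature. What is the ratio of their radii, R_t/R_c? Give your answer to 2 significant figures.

L ∝ R²T⁴ gives R ∝ √L / T², so
R_t/R_c = √(14.7) / (1.60)² = 3.834 / 2.560 = 1.498.

1.5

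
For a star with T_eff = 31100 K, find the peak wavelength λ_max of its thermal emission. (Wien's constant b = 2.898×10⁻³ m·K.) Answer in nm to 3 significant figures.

λ_max = b/T = 2.898×10⁻³ / 31100 = 9.32×10^-8 m = 93.18 nm.

93.2 nm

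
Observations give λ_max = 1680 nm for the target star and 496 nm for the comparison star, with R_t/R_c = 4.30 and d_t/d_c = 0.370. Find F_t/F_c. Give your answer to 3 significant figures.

Wien's law: T_t/T_c = λ_c/λ_t = 496/1680 = 0.2952.
L_t/L_c = (R_t/R_c)²(T_t/T_c)⁴ = (4.30)²(0.2952)⁴ = 0.1405.
F_t/F_c = (L_t/L_c)/(d_t/d_c)² = 0.1405/(0.370)² = 1.026.

1.03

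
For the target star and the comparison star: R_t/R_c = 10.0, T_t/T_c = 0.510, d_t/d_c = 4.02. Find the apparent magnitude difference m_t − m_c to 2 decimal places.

L_t/L_c = (10.0)²(0.510)⁴ = 6.765.
F_t/F_c = (L_t/L_c)/(d_t/d_c)² = 6.765/16.16 = 0.4186.
m_t − m_c = −2.5 log₁₀(0.4186) = 0.95.

0.95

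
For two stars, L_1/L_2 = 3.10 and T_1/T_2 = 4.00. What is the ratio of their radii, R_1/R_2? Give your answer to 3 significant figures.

L ∝ R²T⁴ gives R ∝ √L / T², so
R_1/R_2 = √(3.10) / (4.00)² = 1.761 / 16.00 = 0.1100.

0.110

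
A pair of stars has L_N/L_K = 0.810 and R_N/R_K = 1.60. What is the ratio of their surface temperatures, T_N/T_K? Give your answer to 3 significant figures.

L ∝ R²T⁴ gives T ∝ (L/R²)^(1/4), so
T_N/T_K = (0.810 / 1.60²)^(1/4) = (0.3164)^(1/4) = 0.7500.

0.750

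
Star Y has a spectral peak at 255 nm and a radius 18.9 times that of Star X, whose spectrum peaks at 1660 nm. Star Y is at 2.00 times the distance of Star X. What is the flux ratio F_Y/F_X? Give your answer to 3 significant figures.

Wien's law: T_Y/T_X = λ_X/λ_Y = 1660/255 = 6.510.
L_Y/L_X = (R_Y/R_X)²(T_Y/T_X)⁴ = (18.9)²(6.510)⁴ = 6.415×10^5.
F_Y/F_X = (L_Y/L_X)/(d_Y/d_X)² = 6.415×10^5/(2.00)² = 1.604×10^5.

1.60×10^5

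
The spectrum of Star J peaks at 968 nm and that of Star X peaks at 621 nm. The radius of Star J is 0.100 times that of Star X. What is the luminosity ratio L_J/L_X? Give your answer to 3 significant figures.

0.00169

Wien's law gives T ∝ 1/λ_max, so T_J/T_X = λ_X/λ_J = 621/968 = 0.6415.
Then L ∝ R²T⁴ gives L_J/L_X = (0.100)² × (0.6415)⁴ = 0.01000 × 0.1694 = 0.001694.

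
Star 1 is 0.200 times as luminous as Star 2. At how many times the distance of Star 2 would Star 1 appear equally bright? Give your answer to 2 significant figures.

0.45

Equal flux requires L_1/d_1² = L_2/d_2², so d_1/d_2 = √(L_1/L_2)
= √(0.200) = 0.4472.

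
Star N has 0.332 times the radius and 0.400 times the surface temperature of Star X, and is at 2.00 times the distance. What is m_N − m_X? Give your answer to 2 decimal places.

7.88

L_N/L_X = (0.332)²(0.400)⁴ = 0.002822.
F_N/F_X = (L_N/L_X)/(d_N/d_X)² = 0.002822/4.000 = 7.054×10^-4.
m_N − m_X = −2.5 log₁₀(7.054×10^-4) = 7.88.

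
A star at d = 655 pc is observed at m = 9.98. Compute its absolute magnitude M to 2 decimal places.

M = m − 5 log₁₀(d/10 pc) = 9.98 − 5 log₁₀(655/10)
  = 9.98 − 5 × 1.816 = 9.98 − 9.08 = 0.90.

0.90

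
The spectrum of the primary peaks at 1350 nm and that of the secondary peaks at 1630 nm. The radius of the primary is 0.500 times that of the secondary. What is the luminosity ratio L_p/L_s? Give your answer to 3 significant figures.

0.531

Wien's law gives T ∝ 1/λ_max, so T_p/T_s = λ_s/λ_p = 1630/1350 = 1.207.
Then L ∝ R²T⁴ gives L_p/L_s = (0.500)² × (1.207)⁴ = 0.2500 × 2.125 = 0.5313.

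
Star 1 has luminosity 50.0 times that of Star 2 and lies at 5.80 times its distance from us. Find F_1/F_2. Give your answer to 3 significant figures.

F = L/(4πd²), so F_1/F_2 = (L_1/L_2) / (d_1/d_2)²
= 50.0 / (5.80)² = 50.0 / 33.64 = 1.486.

1.49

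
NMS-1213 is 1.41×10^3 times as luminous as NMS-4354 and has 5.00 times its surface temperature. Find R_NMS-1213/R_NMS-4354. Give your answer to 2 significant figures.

L ∝ R²T⁴ gives R ∝ √L / T², so
R_NMS-1213/R_NMS-4354 = √(1.41×10^3) / (5.00)² = 37.55 / 25.00 = 1.502.

1.5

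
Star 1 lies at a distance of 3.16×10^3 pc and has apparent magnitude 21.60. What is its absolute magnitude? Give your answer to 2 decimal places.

9.10

M = m − 5 log₁₀(d/10 pc) = 21.60 − 5 log₁₀(3.16×10^3/10)
  = 21.60 − 5 × 2.500 = 21.60 − 12.50 = 9.10.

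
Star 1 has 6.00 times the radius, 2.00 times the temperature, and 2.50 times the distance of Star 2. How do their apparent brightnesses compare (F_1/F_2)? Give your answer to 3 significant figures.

L_1/L_2 = (R_1/R_2)²(T_1/T_2)⁴ = (6.00)² × (2.00)⁴ = 576.0.
F_1/F_2 = (L_1/L_2)/(d_1/d_2)² = 576.0 / (2.50)² = 92.16.

92.2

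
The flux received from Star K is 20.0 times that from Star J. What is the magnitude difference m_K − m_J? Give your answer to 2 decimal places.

-3.25

m_K − m_J = −2.5 log₁₀(F_K/F_J) = −2.5 log₁₀(20.0) = −2.5 × (1.301) = -3.253.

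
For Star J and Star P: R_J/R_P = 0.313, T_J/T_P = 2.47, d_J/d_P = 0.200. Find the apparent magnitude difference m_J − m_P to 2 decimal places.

-4.90

L_J/L_P = (0.313)²(2.47)⁴ = 3.647.
F_J/F_P = (L_J/L_P)/(d_J/d_P)² = 3.647/0.04000 = 91.16.
m_J − m_P = −2.5 log₁₀(91.16) = -4.90.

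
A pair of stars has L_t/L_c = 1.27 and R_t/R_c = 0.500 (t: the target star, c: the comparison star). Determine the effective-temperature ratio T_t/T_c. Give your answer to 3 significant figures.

1.50

L ∝ R²T⁴ gives T ∝ (L/R²)^(1/4), so
T_t/T_c = (1.27 / 0.500²)^(1/4) = (5.080)^(1/4) = 1.501.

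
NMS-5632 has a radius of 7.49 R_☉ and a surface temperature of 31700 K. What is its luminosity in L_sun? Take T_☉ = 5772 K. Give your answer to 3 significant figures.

5.10×10^4 L_sun

L/L_☉ = (R/R_☉)² (T/T_☉)⁴ = (7.49)² × (31700/5772)⁴
       = 56.10 × (5.492)⁴ = 56.10 × 909.8 = 5.104×10^4.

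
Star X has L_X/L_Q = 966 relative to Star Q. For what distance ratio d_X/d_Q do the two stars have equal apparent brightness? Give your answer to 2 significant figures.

31

Equal flux requires L_X/d_X² = L_Q/d_Q², so d_X/d_Q = √(L_X/L_Q)
= √(966) = 31.08.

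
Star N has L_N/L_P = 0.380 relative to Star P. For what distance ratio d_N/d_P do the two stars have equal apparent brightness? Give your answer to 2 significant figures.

0.62

Equal flux requires L_N/d_N² = L_P/d_P², so d_N/d_P = √(L_N/L_P)
= √(0.380) = 0.6164.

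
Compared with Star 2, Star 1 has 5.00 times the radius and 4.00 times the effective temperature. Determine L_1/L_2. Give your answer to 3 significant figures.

6.40×10^3

From the Stefan–Boltzmann law, L ∝ R²T⁴, so
L_1/L_2 = (R_1/R_2)² (T_1/T_2)⁴ = (5.00)² × (4.00)⁴ = 25.00 × 256.0 = 6400.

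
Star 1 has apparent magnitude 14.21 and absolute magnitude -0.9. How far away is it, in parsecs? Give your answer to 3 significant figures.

1.05×10^4 pc

m − M = 5 log₁₀(d/10 pc)
14.21 − (-0.9) = 15.11 = 5 log₁₀(d/10)
d = 10 × 10^(15.11/5) = 10 × 10^3.022 = 1.052×10^4 pc.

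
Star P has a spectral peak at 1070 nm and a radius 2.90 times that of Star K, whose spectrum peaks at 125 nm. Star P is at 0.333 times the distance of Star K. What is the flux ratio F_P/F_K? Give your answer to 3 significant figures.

Wien's law: T_P/T_K = λ_K/λ_P = 125/1070 = 0.1168.
L_P/L_K = (R_P/R_K)²(T_P/T_K)⁴ = (2.90)²(0.1168)⁴ = 0.001566.
F_P/F_K = (L_P/L_K)/(d_P/d_K)² = 0.001566/(0.333)² = 0.01413.

0.0141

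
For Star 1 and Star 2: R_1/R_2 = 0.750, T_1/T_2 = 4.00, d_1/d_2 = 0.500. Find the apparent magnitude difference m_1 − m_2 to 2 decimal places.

L_1/L_2 = (0.750)²(4.00)⁴ = 144.0.
F_1/F_2 = (L_1/L_2)/(d_1/d_2)² = 144.0/0.2500 = 576.0.
m_1 − m_2 = −2.5 log₁₀(576.0) = -6.90.

-6.90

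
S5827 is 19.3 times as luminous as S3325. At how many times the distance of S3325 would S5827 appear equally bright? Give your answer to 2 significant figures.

Equal flux requires L_S5827/d_S5827² = L_S3325/d_S3325², so d_S5827/d_S3325 = √(L_S5827/L_S3325)
= √(19.3) = 4.393.

4.4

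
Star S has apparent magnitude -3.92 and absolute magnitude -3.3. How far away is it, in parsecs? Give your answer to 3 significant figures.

7.52 pc

m − M = 5 log₁₀(d/10 pc)
-3.92 − (-3.3) = -0.62 = 5 log₁₀(d/10)
d = 10 × 10^(-0.62/5) = 10 × 10^-0.124 = 7.516 pc.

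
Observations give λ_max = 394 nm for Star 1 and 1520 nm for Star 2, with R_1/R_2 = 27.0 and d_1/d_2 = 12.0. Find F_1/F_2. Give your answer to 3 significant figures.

1.12×10^3

Wien's law: T_1/T_2 = λ_2/λ_1 = 1520/394 = 3.858.
L_1/L_2 = (R_1/R_2)²(T_1/T_2)⁴ = (27.0)²(3.858)⁴ = 1.615×10^5.
F_1/F_2 = (L_1/L_2)/(d_1/d_2)² = 1.615×10^5/(12.0)² = 1121.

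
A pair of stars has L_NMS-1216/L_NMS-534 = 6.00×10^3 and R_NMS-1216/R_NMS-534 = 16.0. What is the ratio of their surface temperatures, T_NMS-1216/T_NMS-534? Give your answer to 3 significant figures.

2.20

L ∝ R²T⁴ gives T ∝ (L/R²)^(1/4), so
T_NMS-1216/T_NMS-534 = (6.00×10^3 / 16.0²)^(1/4) = (23.44)^(1/4) = 2.200.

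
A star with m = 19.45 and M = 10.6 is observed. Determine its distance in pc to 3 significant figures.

m − M = 5 log₁₀(d/10 pc)
19.45 − (10.6) = 8.85 = 5 log₁₀(d/10)
d = 10 × 10^(8.85/5) = 10 × 10^1.770 = 588.8 pc.

589 pc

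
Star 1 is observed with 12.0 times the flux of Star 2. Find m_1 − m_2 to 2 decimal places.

-2.70

m_1 − m_2 = −2.5 log₁₀(F_1/F_2) = −2.5 log₁₀(12.0) = −2.5 × (1.079) = -2.698.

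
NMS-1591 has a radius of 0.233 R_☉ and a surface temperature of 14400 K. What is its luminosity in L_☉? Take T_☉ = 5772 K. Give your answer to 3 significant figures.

2.10 L_☉

L/L_☉ = (R/R_☉)² (T/T_☉)⁴ = (0.233)² × (14400/5772)⁴
       = 0.05429 × (2.495)⁴ = 0.05429 × 38.74 = 2.103.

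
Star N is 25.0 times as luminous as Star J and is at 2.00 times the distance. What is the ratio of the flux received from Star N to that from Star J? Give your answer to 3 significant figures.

6.25

F = L/(4πd²), so F_N/F_J = (L_N/L_J) / (d_N/d_J)²
= 25.0 / (2.00)² = 25.0 / 4.000 = 6.250.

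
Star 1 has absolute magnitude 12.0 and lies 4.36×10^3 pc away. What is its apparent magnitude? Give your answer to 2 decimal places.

m = M + 5 log₁₀(d/10 pc) = 12.0 + 5 log₁₀(4.36×10^3/10)
  = 12.0 + 5 × 2.639 = 12.0 + 13.20 = 25.20.

25.20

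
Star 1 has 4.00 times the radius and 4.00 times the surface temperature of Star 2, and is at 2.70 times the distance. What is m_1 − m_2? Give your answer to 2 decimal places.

-6.87

L_1/L_2 = (4.00)²(4.00)⁴ = 4096.
F_1/F_2 = (L_1/L_2)/(d_1/d_2)² = 4096/7.290 = 561.9.
m_1 − m_2 = −2.5 log₁₀(561.9) = -6.87.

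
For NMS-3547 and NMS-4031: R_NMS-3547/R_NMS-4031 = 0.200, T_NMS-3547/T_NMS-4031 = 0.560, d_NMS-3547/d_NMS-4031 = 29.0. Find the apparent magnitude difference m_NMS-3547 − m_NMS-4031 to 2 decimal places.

L_NMS-3547/L_NMS-4031 = (0.200)²(0.560)⁴ = 0.003934.
F_NMS-3547/F_NMS-4031 = (L_NMS-3547/L_NMS-4031)/(d_NMS-3547/d_NMS-4031)² = 0.003934/841.0 = 4.678×10^-6.
m_NMS-3547 − m_NMS-4031 = −2.5 log₁₀(4.678×10^-6) = 13.32.

13.32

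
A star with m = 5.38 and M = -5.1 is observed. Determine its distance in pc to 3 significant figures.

1.25×10^3 pc

m − M = 5 log₁₀(d/10 pc)
5.38 − (-5.1) = 10.48 = 5 log₁₀(d/10)
d = 10 × 10^(10.48/5) = 10 × 10^2.096 = 1247 pc.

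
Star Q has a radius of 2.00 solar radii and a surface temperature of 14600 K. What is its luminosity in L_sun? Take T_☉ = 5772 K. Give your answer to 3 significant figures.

164 L_sun

L/L_☉ = (R/R_☉)² (T/T_☉)⁴ = (2.00)² × (14600/5772)⁴
       = 4.000 × (2.529)⁴ = 4.000 × 40.94 = 163.7.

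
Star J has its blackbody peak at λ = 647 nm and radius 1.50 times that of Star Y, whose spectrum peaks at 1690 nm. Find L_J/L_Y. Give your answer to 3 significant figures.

Wien's law gives T ∝ 1/λ_max, so T_J/T_Y = λ_Y/λ_J = 1690/647 = 2.612.
Then L ∝ R²T⁴ gives L_J/L_Y = (1.50)² × (2.612)⁴ = 2.250 × 46.55 = 104.7.

105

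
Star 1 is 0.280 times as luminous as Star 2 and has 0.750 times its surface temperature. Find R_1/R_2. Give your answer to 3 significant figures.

0.941

L ∝ R²T⁴ gives R ∝ √L / T², so
R_1/R_2 = √(0.280) / (0.750)² = 0.5292 / 0.5625 = 0.9407.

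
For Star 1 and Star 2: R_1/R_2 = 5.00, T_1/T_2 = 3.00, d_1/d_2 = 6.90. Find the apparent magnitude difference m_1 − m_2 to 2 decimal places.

L_1/L_2 = (5.00)²(3.00)⁴ = 2025.
F_1/F_2 = (L_1/L_2)/(d_1/d_2)² = 2025/47.61 = 42.53.
m_1 − m_2 = −2.5 log₁₀(42.53) = -4.07.

-4.07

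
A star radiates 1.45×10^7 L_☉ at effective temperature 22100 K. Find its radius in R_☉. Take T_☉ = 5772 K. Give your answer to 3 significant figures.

260 R_☉

R/R_☉ = √(L/L_☉) / (T/T_☉)² = √(1.45×10^7) / (3.829)²
       = 3808 / 14.66 = 259.7.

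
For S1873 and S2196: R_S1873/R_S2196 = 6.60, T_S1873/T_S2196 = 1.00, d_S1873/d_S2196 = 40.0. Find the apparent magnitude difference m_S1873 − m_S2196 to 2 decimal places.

3.91

L_S1873/L_S2196 = (6.60)²(1.00)⁴ = 43.56.
F_S1873/F_S2196 = (L_S1873/L_S2196)/(d_S1873/d_S2196)² = 43.56/1600 = 0.02722.
m_S1873 − m_S2196 = −2.5 log₁₀(0.02722) = 3.91.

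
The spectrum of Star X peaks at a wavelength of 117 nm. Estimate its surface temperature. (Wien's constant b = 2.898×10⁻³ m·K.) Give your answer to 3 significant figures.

2.48×10^4 K

T = b/λ_max = 2.898×10⁻³ / (117×10⁻⁹) = 2.477×10^4 K.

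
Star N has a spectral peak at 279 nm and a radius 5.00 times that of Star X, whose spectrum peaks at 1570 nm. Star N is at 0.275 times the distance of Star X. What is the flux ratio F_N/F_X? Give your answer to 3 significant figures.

3.31×10^5

Wien's law: T_N/T_X = λ_X/λ_N = 1570/279 = 5.627.
L_N/L_X = (R_N/R_X)²(T_N/T_X)⁴ = (5.00)²(5.627)⁴ = 2.507×10^4.
F_N/F_X = (L_N/L_X)/(d_N/d_X)² = 2.507×10^4/(0.275)² = 3.315×10^5.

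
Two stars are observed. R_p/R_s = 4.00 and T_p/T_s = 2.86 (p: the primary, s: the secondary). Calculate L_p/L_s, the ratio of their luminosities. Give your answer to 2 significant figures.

From the Stefan–Boltzmann law, L ∝ R²T⁴, so
L_p/L_s = (R_p/R_s)² (T_p/T_s)⁴ = (4.00)² × (2.86)⁴ = 16.00 × 66.91 = 1070.

1.1×10^3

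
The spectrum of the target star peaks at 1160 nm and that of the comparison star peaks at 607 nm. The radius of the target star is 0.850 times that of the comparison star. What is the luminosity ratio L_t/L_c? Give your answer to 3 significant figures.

Wien's law gives T ∝ 1/λ_max, so T_t/T_c = λ_c/λ_t = 607/1160 = 0.5233.
Then L ∝ R²T⁴ gives L_t/L_c = (0.850)² × (0.5233)⁴ = 0.7225 × 0.07498 = 0.05417.

0.0542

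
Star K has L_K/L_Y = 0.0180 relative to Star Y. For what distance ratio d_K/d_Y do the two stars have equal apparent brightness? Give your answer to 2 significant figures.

0.13

Equal flux requires L_K/d_K² = L_Y/d_Y², so d_K/d_Y = √(L_K/L_Y)
= √(0.0180) = 0.1342.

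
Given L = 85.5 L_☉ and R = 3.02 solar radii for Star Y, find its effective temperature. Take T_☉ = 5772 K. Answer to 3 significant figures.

1.01×10^4 K

T/T_☉ = (L/L_☉)^(1/4) / (R/R_☉)^(1/2)
T = 5772 × (85.5)^(1/4) / √(3.02) = 5772 × 3.041 / 1.738 = 1.010×10^4 K.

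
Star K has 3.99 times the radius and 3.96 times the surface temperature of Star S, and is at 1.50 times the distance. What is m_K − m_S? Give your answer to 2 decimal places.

-8.10

L_K/L_S = (3.99)²(3.96)⁴ = 3915.
F_K/F_S = (L_K/L_S)/(d_K/d_S)² = 3915/2.250 = 1740.
m_K − m_S = −2.5 log₁₀(1740) = -8.10.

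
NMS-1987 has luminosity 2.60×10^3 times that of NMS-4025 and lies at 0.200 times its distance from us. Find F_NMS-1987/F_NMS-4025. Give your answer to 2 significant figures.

6.5×10^4

F = L/(4πd²), so F_NMS-1987/F_NMS-4025 = (L_NMS-1987/L_NMS-4025) / (d_NMS-1987/d_NMS-4025)²
= 2.60×10^3 / (0.200)² = 2.60×10^3 / 0.04000 = 6.500×10^4.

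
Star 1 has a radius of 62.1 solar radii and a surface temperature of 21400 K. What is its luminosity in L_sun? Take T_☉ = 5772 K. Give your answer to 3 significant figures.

7.29×10^5 L_sun

L/L_☉ = (R/R_☉)² (T/T_☉)⁴ = (62.1)² × (21400/5772)⁴
       = 3856 × (3.708)⁴ = 3856 × 189.0 = 7.287×10^5.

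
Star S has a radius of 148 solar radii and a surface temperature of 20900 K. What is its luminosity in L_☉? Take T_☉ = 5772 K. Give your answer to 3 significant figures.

L/L_☉ = (R/R_☉)² (T/T_☉)⁴ = (148)² × (20900/5772)⁴
       = 2.190×10^4 × (3.621)⁴ = 2.190×10^4 × 171.9 = 3.765×10^6.

3.77×10^6 L_☉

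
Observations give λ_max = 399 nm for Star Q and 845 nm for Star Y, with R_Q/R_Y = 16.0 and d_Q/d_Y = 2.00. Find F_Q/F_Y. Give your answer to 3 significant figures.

1.29×10^3

Wien's law: T_Q/T_Y = λ_Y/λ_Q = 845/399 = 2.118.
L_Q/L_Y = (R_Q/R_Y)²(T_Q/T_Y)⁴ = (16.0)²(2.118)⁴ = 5150.
F_Q/F_Y = (L_Q/L_Y)/(d_Q/d_Y)² = 5150/(2.00)² = 1287.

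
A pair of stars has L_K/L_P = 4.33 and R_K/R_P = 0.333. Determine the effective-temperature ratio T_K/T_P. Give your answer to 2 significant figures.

2.5

L ∝ R²T⁴ gives T ∝ (L/R²)^(1/4), so
T_K/T_P = (4.33 / 0.333²)^(1/4) = (39.05)^(1/4) = 2.500.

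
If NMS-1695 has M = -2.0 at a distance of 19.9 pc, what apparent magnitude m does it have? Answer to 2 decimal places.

-0.51

m = M + 5 log₁₀(d/10 pc) = -2.0 + 5 log₁₀(19.9/10)
  = -2.0 + 5 × 0.299 = -2.0 + 1.49 = -0.51.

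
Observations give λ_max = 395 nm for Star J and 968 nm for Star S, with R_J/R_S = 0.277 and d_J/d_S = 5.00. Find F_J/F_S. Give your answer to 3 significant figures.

Wien's law: T_J/T_S = λ_S/λ_J = 968/395 = 2.451.
L_J/L_S = (R_J/R_S)²(T_J/T_S)⁴ = (0.277)²(2.451)⁴ = 2.767.
F_J/F_S = (L_J/L_S)/(d_J/d_S)² = 2.767/(5.00)² = 0.1107.

0.111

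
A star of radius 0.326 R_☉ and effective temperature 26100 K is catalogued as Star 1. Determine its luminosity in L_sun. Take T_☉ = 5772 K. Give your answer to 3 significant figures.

44.4 L_sun

L/L_☉ = (R/R_☉)² (T/T_☉)⁴ = (0.326)² × (26100/5772)⁴
       = 0.1063 × (4.522)⁴ = 0.1063 × 418.1 = 44.43.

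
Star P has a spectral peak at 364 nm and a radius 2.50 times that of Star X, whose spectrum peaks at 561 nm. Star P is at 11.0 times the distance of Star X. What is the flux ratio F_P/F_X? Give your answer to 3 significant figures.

0.291

Wien's law: T_P/T_X = λ_X/λ_P = 561/364 = 1.541.
L_P/L_X = (R_P/R_X)²(T_P/T_X)⁴ = (2.50)²(1.541)⁴ = 35.26.
F_P/F_X = (L_P/L_X)/(d_P/d_X)² = 35.26/(11.0)² = 0.2914.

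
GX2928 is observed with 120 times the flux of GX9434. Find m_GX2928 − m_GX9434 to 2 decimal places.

-5.20

m_GX2928 − m_GX9434 = −2.5 log₁₀(F_GX2928/F_GX9434) = −2.5 log₁₀(120) = −2.5 × (2.079) = -5.198.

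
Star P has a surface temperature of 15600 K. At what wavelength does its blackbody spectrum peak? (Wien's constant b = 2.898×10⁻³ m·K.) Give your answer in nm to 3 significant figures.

186 nm

λ_max = b/T = 2.898×10⁻³ / 15600 = 1.86×10^-7 m = 185.8 nm.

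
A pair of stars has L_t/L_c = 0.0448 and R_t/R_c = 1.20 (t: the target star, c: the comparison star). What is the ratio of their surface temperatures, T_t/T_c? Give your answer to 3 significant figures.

L ∝ R²T⁴ gives T ∝ (L/R²)^(1/4), so
T_t/T_c = (0.0448 / 1.20²)^(1/4) = (0.03111)^(1/4) = 0.4200.

0.420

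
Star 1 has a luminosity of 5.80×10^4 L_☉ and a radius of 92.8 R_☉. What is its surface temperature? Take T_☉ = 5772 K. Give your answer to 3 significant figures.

T/T_☉ = (L/L_☉)^(1/4) / (R/R_☉)^(1/2)
T = 5772 × (5.80×10^4)^(1/4) / √(92.8) = 5772 × 15.52 / 9.633 = 9298 K.

9.30×10^3 K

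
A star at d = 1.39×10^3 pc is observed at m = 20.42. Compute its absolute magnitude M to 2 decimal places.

9.70

M = m − 5 log₁₀(d/10 pc) = 20.42 − 5 log₁₀(1.39×10^3/10)
  = 20.42 − 5 × 2.143 = 20.42 − 10.72 = 9.70.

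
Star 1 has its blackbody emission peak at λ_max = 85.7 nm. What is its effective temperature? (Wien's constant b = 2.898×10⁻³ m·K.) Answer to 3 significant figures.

T = b/λ_max = 2.898×10⁻³ / (85.7×10⁻⁹) = 3.382×10^4 K.

3.38×10^4 K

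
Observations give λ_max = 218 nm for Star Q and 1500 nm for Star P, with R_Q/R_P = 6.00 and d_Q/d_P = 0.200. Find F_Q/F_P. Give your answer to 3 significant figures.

Wien's law: T_Q/T_P = λ_P/λ_Q = 1500/218 = 6.881.
L_Q/L_P = (R_Q/R_P)²(T_Q/T_P)⁴ = (6.00)²(6.881)⁴ = 8.069×10^4.
F_Q/F_P = (L_Q/L_P)/(d_Q/d_P)² = 8.069×10^4/(0.200)² = 2.017×10^6.

2.02×10^6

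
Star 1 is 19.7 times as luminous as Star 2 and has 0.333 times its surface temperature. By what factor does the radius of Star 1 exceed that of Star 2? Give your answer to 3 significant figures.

L ∝ R²T⁴ gives R ∝ √L / T², so
R_1/R_2 = √(19.7) / (0.333)² = 4.438 / 0.1109 = 40.03.

40.0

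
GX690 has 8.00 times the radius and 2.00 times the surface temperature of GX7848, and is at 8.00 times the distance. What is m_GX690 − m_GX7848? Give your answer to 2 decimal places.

-3.01

L_GX690/L_GX7848 = (8.00)²(2.00)⁴ = 1024.
F_GX690/F_GX7848 = (L_GX690/L_GX7848)/(d_GX690/d_GX7848)² = 1024/64.00 = 16.00.
m_GX690 − m_GX7848 = −2.5 log₁₀(16.00) = -3.01.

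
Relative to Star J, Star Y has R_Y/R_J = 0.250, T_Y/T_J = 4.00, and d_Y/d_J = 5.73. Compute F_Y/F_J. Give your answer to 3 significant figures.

0.487

L_Y/L_J = (R_Y/R_J)²(T_Y/T_J)⁴ = (0.250)² × (4.00)⁴ = 16.00.
F_Y/F_J = (L_Y/L_J)/(d_Y/d_J)² = 16.00 / (5.73)² = 0.4873.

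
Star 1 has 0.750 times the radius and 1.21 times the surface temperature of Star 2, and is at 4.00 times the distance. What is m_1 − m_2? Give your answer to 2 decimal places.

L_1/L_2 = (0.750)²(1.21)⁴ = 1.206.
F_1/F_2 = (L_1/L_2)/(d_1/d_2)² = 1.206/16.00 = 0.07536.
m_1 − m_2 = −2.5 log₁₀(0.07536) = 2.81.

2.81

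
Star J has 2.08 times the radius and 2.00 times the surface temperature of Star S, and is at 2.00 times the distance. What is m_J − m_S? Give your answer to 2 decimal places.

-3.10

L_J/L_S = (2.08)²(2.00)⁴ = 69.22.
F_J/F_S = (L_J/L_S)/(d_J/d_S)² = 69.22/4.000 = 17.31.
m_J − m_S = −2.5 log₁₀(17.31) = -3.10.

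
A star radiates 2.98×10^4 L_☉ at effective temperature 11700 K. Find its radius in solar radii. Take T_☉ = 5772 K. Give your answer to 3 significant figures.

R/R_☉ = √(L/L_☉) / (T/T_☉)² = √(2.98×10^4) / (2.027)²
       = 172.6 / 4.109 = 42.01.

42.0 solar radii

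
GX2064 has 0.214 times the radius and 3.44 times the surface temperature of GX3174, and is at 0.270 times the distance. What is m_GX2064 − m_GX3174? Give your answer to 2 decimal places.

-4.86

L_GX2064/L_GX3174 = (0.214)²(3.44)⁴ = 6.413.
F_GX2064/F_GX3174 = (L_GX2064/L_GX3174)/(d_GX2064/d_GX3174)² = 6.413/0.07290 = 87.97.
m_GX2064 − m_GX3174 = −2.5 log₁₀(87.97) = -4.86.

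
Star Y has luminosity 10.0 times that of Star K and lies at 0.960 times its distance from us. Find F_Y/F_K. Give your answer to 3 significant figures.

10.9

F = L/(4πd²), so F_Y/F_K = (L_Y/L_K) / (d_Y/d_K)²
= 10.0 / (0.960)² = 10.0 / 0.9216 = 10.85.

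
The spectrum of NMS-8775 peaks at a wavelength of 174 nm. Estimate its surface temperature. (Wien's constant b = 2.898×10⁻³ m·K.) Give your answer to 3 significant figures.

1.67×10^4 K

T = b/λ_max = 2.898×10⁻³ / (174×10⁻⁹) = 1.666×10^4 K.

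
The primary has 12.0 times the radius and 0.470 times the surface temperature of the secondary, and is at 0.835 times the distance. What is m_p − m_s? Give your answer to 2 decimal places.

L_p/L_s = (12.0)²(0.470)⁴ = 7.027.
F_p/F_s = (L_p/L_s)/(d_p/d_s)² = 7.027/0.6972 = 10.08.
m_p − m_s = −2.5 log₁₀(10.08) = -2.51.

-2.51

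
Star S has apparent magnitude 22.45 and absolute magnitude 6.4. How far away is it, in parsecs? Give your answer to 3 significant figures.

1.62×10^4 pc

m − M = 5 log₁₀(d/10 pc)
22.45 − (6.4) = 16.05 = 5 log₁₀(d/10)
d = 10 × 10^(16.05/5) = 10 × 10^3.210 = 1.622×10^4 pc.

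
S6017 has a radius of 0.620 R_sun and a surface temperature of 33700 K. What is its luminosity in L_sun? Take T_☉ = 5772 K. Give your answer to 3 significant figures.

L/L_☉ = (R/R_☉)² (T/T_☉)⁴ = (0.620)² × (33700/5772)⁴
       = 0.3844 × (5.839)⁴ = 0.3844 × 1162 = 446.7.

447 L_sun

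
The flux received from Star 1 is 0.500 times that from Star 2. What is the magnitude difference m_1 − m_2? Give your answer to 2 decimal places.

0.75

m_1 − m_2 = −2.5 log₁₀(F_1/F_2) = −2.5 log₁₀(0.500) = −2.5 × (-0.301) = 0.753.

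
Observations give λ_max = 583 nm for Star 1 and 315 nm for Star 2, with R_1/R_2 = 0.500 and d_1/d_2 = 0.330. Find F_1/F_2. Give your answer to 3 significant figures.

0.196

Wien's law: T_1/T_2 = λ_2/λ_1 = 315/583 = 0.5403.
L_1/L_2 = (R_1/R_2)²(T_1/T_2)⁴ = (0.500)²(0.5403)⁴ = 0.02131.
F_1/F_2 = (L_1/L_2)/(d_1/d_2)² = 0.02131/(0.330)² = 0.1957.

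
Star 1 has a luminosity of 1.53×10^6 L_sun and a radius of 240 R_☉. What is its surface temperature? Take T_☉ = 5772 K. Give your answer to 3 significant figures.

T/T_☉ = (L/L_☉)^(1/4) / (R/R_☉)^(1/2)
T = 5772 × (1.53×10^6)^(1/4) / √(240) = 5772 × 35.17 / 15.49 = 1.310×10^4 K.

1.31×10^4 K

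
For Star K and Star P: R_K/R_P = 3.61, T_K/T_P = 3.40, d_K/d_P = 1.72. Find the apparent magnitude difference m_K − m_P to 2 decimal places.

-6.92

L_K/L_P = (3.61)²(3.40)⁴ = 1742.
F_K/F_P = (L_K/L_P)/(d_K/d_P)² = 1742/2.958 = 588.7.
m_K − m_P = −2.5 log₁₀(588.7) = -6.92.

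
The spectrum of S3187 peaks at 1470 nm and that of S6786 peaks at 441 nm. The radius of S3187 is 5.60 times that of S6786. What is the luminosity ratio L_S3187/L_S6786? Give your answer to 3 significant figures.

0.254

Wien's law gives T ∝ 1/λ_max, so T_S3187/T_S6786 = λ_S6786/λ_S3187 = 441/1470 = 0.3000.
Then L ∝ R²T⁴ gives L_S3187/L_S6786 = (5.60)² × (0.3000)⁴ = 31.36 × 0.008100 = 0.2540.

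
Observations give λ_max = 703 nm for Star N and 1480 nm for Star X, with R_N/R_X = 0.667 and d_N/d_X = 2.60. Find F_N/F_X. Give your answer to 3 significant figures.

Wien's law: T_N/T_X = λ_X/λ_N = 1480/703 = 2.105.
L_N/L_X = (R_N/R_X)²(T_N/T_X)⁴ = (0.667)²(2.105)⁴ = 8.739.
F_N/F_X = (L_N/L_X)/(d_N/d_X)² = 8.739/(2.60)² = 1.293.

1.29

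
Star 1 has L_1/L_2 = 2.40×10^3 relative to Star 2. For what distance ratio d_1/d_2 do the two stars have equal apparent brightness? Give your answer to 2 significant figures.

Equal flux requires L_1/d_1² = L_2/d_2², so d_1/d_2 = √(L_1/L_2)
= √(2.40×10^3) = 48.99.

49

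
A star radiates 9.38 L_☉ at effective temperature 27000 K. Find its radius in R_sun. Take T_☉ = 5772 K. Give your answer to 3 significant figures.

0.140 R_sun

R/R_☉ = √(L/L_☉) / (T/T_☉)² = √(9.38) / (4.678)²
       = 3.063 / 21.88 = 0.1400.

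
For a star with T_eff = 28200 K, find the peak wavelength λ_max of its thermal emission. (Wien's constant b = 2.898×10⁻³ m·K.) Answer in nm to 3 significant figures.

λ_max = b/T = 2.898×10⁻³ / 28200 = 1.03×10^-7 m = 102.8 nm.

103 nm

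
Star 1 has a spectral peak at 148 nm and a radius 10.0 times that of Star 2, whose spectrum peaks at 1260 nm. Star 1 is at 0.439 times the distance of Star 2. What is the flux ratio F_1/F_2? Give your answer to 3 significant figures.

Wien's law: T_1/T_2 = λ_2/λ_1 = 1260/148 = 8.514.
L_1/L_2 = (R_1/R_2)²(T_1/T_2)⁴ = (10.0)²(8.514)⁴ = 5.253×10^5.
F_1/F_2 = (L_1/L_2)/(d_1/d_2)² = 5.253×10^5/(0.439)² = 2.726×10^6.

2.73×10^6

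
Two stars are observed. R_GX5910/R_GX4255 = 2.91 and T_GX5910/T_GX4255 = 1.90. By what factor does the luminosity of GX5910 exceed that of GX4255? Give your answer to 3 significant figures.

110

From the Stefan–Boltzmann law, L ∝ R²T⁴, so
L_GX5910/L_GX4255 = (R_GX5910/R_GX4255)² (T_GX5910/T_GX4255)⁴ = (2.91)² × (1.90)⁴ = 8.468 × 13.03 = 110.4.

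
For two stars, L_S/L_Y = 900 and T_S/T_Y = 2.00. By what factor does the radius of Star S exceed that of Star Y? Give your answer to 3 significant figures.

L ∝ R²T⁴ gives R ∝ √L / T², so
R_S/R_Y = √(900) / (2.00)² = 30.00 / 4.000 = 7.500.

7.50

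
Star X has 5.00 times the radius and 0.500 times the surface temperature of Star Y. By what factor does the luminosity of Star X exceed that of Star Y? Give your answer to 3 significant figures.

1.56

From the Stefan–Boltzmann law, L ∝ R²T⁴, so
L_X/L_Y = (R_X/R_Y)² (T_X/T_Y)⁴ = (5.00)² × (0.500)⁴ = 25.00 × 0.06250 = 1.562.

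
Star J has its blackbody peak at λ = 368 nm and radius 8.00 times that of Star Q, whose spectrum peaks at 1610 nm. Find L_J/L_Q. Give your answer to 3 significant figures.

2.34×10^4

Wien's law gives T ∝ 1/λ_max, so T_J/T_Q = λ_Q/λ_J = 1610/368 = 4.375.
Then L ∝ R²T⁴ gives L_J/L_Q = (8.00)² × (4.375)⁴ = 64.00 × 366.4 = 2.345×10^4.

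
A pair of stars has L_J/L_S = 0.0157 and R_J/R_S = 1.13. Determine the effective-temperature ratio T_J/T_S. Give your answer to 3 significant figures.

L ∝ R²T⁴ gives T ∝ (L/R²)^(1/4), so
T_J/T_S = (0.0157 / 1.13²)^(1/4) = (0.01230)^(1/4) = 0.3330.

0.333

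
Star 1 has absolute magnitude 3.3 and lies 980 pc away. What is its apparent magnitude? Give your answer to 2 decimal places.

13.26

m = M + 5 log₁₀(d/10 pc) = 3.3 + 5 log₁₀(980/10)
  = 3.3 + 5 × 1.991 = 3.3 + 9.96 = 13.26.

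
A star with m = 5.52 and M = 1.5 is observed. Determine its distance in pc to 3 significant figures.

63.7 pc

m − M = 5 log₁₀(d/10 pc)
5.52 − (1.5) = 4.02 = 5 log₁₀(d/10)
d = 10 × 10^(4.02/5) = 10 × 10^0.804 = 63.68 pc.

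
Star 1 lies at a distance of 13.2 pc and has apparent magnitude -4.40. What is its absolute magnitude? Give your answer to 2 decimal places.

M = m − 5 log₁₀(d/10 pc) = -4.40 − 5 log₁₀(13.2/10)
  = -4.40 − 5 × 0.121 = -4.40 − 0.60 = -5.00.

-5.00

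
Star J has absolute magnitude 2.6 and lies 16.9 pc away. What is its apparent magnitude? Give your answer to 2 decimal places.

m = M + 5 log₁₀(d/10 pc) = 2.6 + 5 log₁₀(16.9/10)
  = 2.6 + 5 × 0.228 = 2.6 + 1.14 = 3.74.

3.74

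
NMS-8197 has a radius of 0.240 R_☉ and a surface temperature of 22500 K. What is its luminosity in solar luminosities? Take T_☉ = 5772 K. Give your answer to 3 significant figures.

13.3 solar luminosities

L/L_☉ = (R/R_☉)² (T/T_☉)⁴ = (0.240)² × (22500/5772)⁴
       = 0.05760 × (3.898)⁴ = 0.05760 × 230.9 = 13.30.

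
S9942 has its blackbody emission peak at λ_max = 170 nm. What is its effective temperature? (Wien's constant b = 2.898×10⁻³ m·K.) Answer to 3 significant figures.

T = b/λ_max = 2.898×10⁻³ / (170×10⁻⁹) = 1.705×10^4 K.

1.70×10^4 K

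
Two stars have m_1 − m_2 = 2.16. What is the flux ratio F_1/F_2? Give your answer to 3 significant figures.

F_1/F_2 = 10^(−(m_1 − m_2)/2.5) = 10^(-2.16/2.5) = 10^-0.864 = 0.1368.

0.137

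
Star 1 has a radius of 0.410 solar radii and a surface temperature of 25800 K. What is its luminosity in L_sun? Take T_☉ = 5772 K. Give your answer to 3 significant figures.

L/L_☉ = (R/R_☉)² (T/T_☉)⁴ = (0.410)² × (25800/5772)⁴
       = 0.1681 × (4.470)⁴ = 0.1681 × 399.2 = 67.10.

67.1 L_sun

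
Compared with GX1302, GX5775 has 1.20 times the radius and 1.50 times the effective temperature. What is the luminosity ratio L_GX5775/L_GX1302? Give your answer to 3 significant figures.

From the Stefan–Boltzmann law, L ∝ R²T⁴, so
L_GX5775/L_GX1302 = (R_GX5775/R_GX1302)² (T_GX5775/T_GX1302)⁴ = (1.20)² × (1.50)⁴ = 1.440 × 5.062 = 7.290.

7.29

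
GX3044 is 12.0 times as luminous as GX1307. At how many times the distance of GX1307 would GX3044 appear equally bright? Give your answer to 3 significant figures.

Equal flux requires L_GX3044/d_GX3044² = L_GX1307/d_GX1307², so d_GX3044/d_GX1307 = √(L_GX3044/L_GX1307)
= √(12.0) = 3.464.

3.46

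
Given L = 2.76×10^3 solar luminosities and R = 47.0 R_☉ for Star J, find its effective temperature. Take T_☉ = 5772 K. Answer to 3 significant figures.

T/T_☉ = (L/L_☉)^(1/4) / (R/R_☉)^(1/2)
T = 5772 × (2.76×10^3)^(1/4) / √(47.0) = 5772 × 7.248 / 6.856 = 6102 K.

6.10×10^3 K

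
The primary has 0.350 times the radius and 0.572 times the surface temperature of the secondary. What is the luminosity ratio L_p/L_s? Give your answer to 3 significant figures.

0.0131

From the Stefan–Boltzmann law, L ∝ R²T⁴, so
L_p/L_s = (R_p/R_s)² (T_p/T_s)⁴ = (0.350)² × (0.572)⁴ = 0.1225 × 0.1070 = 0.01311.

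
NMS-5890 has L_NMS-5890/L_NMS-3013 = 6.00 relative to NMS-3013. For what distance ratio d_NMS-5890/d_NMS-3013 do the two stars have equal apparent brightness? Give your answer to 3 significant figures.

2.45

Equal flux requires L_NMS-5890/d_NMS-5890² = L_NMS-3013/d_NMS-3013², so d_NMS-5890/d_NMS-3013 = √(L_NMS-5890/L_NMS-3013)
= √(6.00) = 2.449.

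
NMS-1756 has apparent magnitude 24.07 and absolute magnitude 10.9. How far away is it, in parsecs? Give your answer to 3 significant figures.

m − M = 5 log₁₀(d/10 pc)
24.07 − (10.9) = 13.17 = 5 log₁₀(d/10)
d = 10 × 10^(13.17/5) = 10 × 10^2.634 = 4305 pc.

4.31×10^3 pc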